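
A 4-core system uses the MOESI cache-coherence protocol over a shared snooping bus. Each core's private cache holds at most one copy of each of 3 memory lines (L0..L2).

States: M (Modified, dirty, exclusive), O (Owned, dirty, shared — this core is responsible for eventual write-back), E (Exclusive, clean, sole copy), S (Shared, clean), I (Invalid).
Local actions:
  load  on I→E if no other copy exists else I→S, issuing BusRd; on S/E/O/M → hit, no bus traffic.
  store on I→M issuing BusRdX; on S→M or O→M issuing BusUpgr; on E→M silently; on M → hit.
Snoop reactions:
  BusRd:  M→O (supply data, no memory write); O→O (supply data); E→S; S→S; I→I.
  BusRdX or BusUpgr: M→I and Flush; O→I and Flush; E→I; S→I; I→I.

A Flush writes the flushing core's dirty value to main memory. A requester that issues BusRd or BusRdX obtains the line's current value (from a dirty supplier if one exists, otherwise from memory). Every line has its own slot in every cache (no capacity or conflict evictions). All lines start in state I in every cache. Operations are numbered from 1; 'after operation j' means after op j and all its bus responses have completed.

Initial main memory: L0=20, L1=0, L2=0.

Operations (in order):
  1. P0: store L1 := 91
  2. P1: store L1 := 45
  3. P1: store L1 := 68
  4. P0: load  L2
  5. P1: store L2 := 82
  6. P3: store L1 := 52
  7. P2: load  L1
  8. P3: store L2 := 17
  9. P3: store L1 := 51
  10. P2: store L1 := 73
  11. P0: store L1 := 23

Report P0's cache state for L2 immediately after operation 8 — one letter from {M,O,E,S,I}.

state = I

[1] P0: store L1 := 91 | P0:M(91), P1:I, P2:I, P3:I | bus: BusRdX
[2] P1: store L1 := 45 | P0:I, P1:M(45), P2:I, P3:I | bus: BusRdX,Flush
[3] P1: store L1 := 68 | P0:I, P1:M(68), P2:I, P3:I | bus: none
[4] P0: load  L2 | P0:E(0), P1:I, P2:I, P3:I | bus: BusRd
[5] P1: store L2 := 82 | P0:I, P1:M(82), P2:I, P3:I | bus: BusRdX
[6] P3: store L1 := 52 | P0:I, P1:I, P2:I, P3:M(52) | bus: BusRdX,Flush
[7] P2: load  L1 | P0:I, P1:I, P2:S(52), P3:O(52) | bus: BusRd
[8] P3: store L2 := 17 | P0:I, P1:I, P2:I, P3:M(17) | bus: BusRdX,Flush
[9] P3: store L1 := 51 | P0:I, P1:I, P2:I, P3:M(51) | bus: BusUpgr
[10] P2: store L1 := 73 | P0:I, P1:I, P2:M(73), P3:I | bus: BusRdX,Flush
[11] P0: store L1 := 23 | P0:M(23), P1:I, P2:I, P3:I | bus: BusRdX,Flush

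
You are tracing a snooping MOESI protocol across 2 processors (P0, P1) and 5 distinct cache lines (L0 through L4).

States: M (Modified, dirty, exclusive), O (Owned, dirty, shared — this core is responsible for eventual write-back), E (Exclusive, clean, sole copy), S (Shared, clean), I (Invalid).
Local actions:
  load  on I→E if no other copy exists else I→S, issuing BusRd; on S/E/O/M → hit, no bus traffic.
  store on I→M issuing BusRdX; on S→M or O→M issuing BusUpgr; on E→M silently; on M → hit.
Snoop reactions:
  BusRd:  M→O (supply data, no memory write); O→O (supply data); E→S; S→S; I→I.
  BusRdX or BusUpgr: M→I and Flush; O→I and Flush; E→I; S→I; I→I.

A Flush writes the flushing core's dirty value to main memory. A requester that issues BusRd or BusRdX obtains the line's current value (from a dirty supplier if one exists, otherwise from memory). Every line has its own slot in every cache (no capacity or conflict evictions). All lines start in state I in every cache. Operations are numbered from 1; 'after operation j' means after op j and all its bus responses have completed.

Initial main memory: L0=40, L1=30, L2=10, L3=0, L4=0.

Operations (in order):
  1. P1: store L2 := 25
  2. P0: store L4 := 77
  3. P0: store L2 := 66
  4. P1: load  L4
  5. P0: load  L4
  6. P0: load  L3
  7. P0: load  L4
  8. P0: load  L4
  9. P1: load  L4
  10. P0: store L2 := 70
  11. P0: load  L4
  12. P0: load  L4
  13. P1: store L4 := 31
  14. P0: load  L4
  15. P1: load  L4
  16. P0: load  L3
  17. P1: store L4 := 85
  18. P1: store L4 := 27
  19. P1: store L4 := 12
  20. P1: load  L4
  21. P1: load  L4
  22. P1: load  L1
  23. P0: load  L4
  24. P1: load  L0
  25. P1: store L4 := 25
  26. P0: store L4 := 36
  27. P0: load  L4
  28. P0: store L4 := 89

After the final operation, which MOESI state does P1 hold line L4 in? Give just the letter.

step 1: P1: store L2 := 25  ⟶  IM  (L2)  txn=BusRdX  M[L2]=10
step 2: P0: store L4 := 77  ⟶  MI  (L4)  txn=BusRdX  M[L4]=0
step 3: P0: store L2 := 66  ⟶  MI  (L2)  txn=BusRdX+Flush  M[L2]=25
step 4: P1: load  L4  ⟶  OS  (L4)  txn=BusRd  M[L4]=0
step 5: P0: load  L4  ⟶  OS  (L4)  txn=∅  M[L4]=0
step 6: P0: load  L3  ⟶  EI  (L3)  txn=BusRd  M[L3]=0
step 7: P0: load  L4  ⟶  OS  (L4)  txn=∅  M[L4]=0
step 8: P0: load  L4  ⟶  OS  (L4)  txn=∅  M[L4]=0
step 9: P1: load  L4  ⟶  OS  (L4)  txn=∅  M[L4]=0
step 10: P0: store L2 := 70  ⟶  MI  (L2)  txn=∅  M[L2]=25
step 11: P0: load  L4  ⟶  OS  (L4)  txn=∅  M[L4]=0
step 12: P0: load  L4  ⟶  OS  (L4)  txn=∅  M[L4]=0
step 13: P1: store L4 := 31  ⟶  IM  (L4)  txn=BusUpgr+Flush  M[L4]=77
step 14: P0: load  L4  ⟶  SO  (L4)  txn=BusRd  M[L4]=77
step 15: P1: load  L4  ⟶  SO  (L4)  txn=∅  M[L4]=77
step 16: P0: load  L3  ⟶  EI  (L3)  txn=∅  M[L3]=0
step 17: P1: store L4 := 85  ⟶  IM  (L4)  txn=BusUpgr  M[L4]=77
step 18: P1: store L4 := 27  ⟶  IM  (L4)  txn=∅  M[L4]=77
step 19: P1: store L4 := 12  ⟶  IM  (L4)  txn=∅  M[L4]=77
step 20: P1: load  L4  ⟶  IM  (L4)  txn=∅  M[L4]=77
step 21: P1: load  L4  ⟶  IM  (L4)  txn=∅  M[L4]=77
step 22: P1: load  L1  ⟶  IE  (L1)  txn=BusRd  M[L1]=30
step 23: P0: load  L4  ⟶  SO  (L4)  txn=BusRd  M[L4]=77
step 24: P1: load  L0  ⟶  IE  (L0)  txn=BusRd  M[L0]=40
step 25: P1: store L4 := 25  ⟶  IM  (L4)  txn=BusUpgr  M[L4]=77
step 26: P0: store L4 := 36  ⟶  MI  (L4)  txn=BusRdX+Flush  M[L4]=25
step 27: P0: load  L4  ⟶  MI  (L4)  txn=∅  M[L4]=25
step 28: P0: store L4 := 89  ⟶  MI  (L4)  txn=∅  M[L4]=25

state = I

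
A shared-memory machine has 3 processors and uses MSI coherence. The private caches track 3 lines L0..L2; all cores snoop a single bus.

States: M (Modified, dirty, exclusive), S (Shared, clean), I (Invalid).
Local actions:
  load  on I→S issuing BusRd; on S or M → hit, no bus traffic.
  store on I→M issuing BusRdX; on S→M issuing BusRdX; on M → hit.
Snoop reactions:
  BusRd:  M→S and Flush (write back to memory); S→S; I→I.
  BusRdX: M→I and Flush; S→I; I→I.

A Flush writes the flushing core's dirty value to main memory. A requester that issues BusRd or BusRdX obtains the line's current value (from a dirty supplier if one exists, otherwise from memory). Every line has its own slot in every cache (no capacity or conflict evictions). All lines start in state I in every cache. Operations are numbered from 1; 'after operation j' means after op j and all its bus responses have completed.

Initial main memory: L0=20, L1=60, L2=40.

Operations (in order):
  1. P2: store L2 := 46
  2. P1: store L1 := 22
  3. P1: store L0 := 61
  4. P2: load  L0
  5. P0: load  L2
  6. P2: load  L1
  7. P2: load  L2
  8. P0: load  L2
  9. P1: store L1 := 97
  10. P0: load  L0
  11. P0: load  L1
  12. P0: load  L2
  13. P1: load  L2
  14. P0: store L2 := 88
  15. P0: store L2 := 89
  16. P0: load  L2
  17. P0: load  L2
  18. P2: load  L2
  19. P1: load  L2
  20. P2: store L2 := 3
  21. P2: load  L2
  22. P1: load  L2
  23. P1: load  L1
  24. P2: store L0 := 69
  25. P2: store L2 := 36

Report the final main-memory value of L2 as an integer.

memory[L2] = 3

  op1 P2: store L2 := 46 → I/I/M on L2; bus BusRdX; mem=40
  op2 P1: store L1 := 22 → I/M/I on L1; bus BusRdX; mem=60
  op3 P1: store L0 := 61 → I/M/I on L0; bus BusRdX; mem=20
  op4 P2: load  L0 → I/S/S on L0; bus BusRd Flush; mem=61
  op5 P0: load  L2 → S/I/S on L2; bus BusRd Flush; mem=46
  op6 P2: load  L1 → I/S/S on L1; bus BusRd Flush; mem=22
  op7 P2: load  L2 → S/I/S on L2; bus (none); mem=46
  op8 P0: load  L2 → S/I/S on L2; bus (none); mem=46
  op9 P1: store L1 := 97 → I/M/I on L1; bus BusRdX; mem=22
  op10 P0: load  L0 → S/S/S on L0; bus BusRd; mem=61
  op11 P0: load  L1 → S/S/I on L1; bus BusRd Flush; mem=97
  op12 P0: load  L2 → S/I/S on L2; bus (none); mem=46
  op13 P1: load  L2 → S/S/S on L2; bus BusRd; mem=46
  op14 P0: store L2 := 88 → M/I/I on L2; bus BusRdX; mem=46
  op15 P0: store L2 := 89 → M/I/I on L2; bus (none); mem=46
  op16 P0: load  L2 → M/I/I on L2; bus (none); mem=46
  op17 P0: load  L2 → M/I/I on L2; bus (none); mem=46
  op18 P2: load  L2 → S/I/S on L2; bus BusRd Flush; mem=89
  op19 P1: load  L2 → S/S/S on L2; bus BusRd; mem=89
  op20 P2: store L2 := 3 → I/I/M on L2; bus BusRdX; mem=89
  op21 P2: load  L2 → I/I/M on L2; bus (none); mem=89
  op22 P1: load  L2 → I/S/S on L2; bus BusRd Flush; mem=3
  op23 P1: load  L1 → S/S/I on L1; bus (none); mem=97
  op24 P2: store L0 := 69 → I/I/M on L0; bus BusRdX; mem=61
  op25 P2: store L2 := 36 → I/I/M on L2; bus BusRdX; mem=3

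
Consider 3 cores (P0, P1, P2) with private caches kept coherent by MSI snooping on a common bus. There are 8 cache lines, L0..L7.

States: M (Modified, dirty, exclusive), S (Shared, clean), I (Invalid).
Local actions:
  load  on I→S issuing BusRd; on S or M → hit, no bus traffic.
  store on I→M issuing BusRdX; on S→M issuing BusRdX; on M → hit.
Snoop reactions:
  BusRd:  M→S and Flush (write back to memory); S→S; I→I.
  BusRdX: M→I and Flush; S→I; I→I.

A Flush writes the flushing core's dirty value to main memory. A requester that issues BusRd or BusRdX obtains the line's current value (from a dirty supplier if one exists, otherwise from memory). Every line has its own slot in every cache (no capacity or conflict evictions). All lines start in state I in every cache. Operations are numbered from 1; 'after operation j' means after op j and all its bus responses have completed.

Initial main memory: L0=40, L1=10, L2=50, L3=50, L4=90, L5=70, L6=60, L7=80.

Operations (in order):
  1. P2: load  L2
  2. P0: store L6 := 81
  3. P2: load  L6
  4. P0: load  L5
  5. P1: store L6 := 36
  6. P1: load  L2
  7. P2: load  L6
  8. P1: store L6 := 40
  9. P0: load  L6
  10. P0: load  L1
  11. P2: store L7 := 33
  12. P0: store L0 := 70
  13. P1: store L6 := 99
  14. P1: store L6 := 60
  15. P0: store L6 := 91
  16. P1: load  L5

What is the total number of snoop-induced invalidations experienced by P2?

  op1 P2: load  L2 → I/I/S on L2; bus BusRd; mem=50
  op2 P0: store L6 := 81 → M/I/I on L6; bus BusRdX; mem=60
  op3 P2: load  L6 → S/I/S on L6; bus BusRd Flush; mem=81
  op4 P0: load  L5 → S/I/I on L5; bus BusRd; mem=70
  op5 P1: store L6 := 36 → I/M/I on L6; bus BusRdX; mem=81
  op6 P1: load  L2 → I/S/S on L2; bus BusRd; mem=50
  op7 P2: load  L6 → I/S/S on L6; bus BusRd Flush; mem=36
  op8 P1: store L6 := 40 → I/M/I on L6; bus BusRdX; mem=36
  op9 P0: load  L6 → S/S/I on L6; bus BusRd Flush; mem=40
  op10 P0: load  L1 → S/I/I on L1; bus BusRd; mem=10
  op11 P2: store L7 := 33 → I/I/M on L7; bus BusRdX; mem=80
  op12 P0: store L0 := 70 → M/I/I on L0; bus BusRdX; mem=40
  op13 P1: store L6 := 99 → I/M/I on L6; bus BusRdX; mem=40
  op14 P1: store L6 := 60 → I/M/I on L6; bus (none); mem=40
  op15 P0: store L6 := 91 → M/I/I on L6; bus BusRdX Flush; mem=60
  op16 P1: load  L5 → S/S/I on L5; bus BusRd; mem=70

invalidations = 2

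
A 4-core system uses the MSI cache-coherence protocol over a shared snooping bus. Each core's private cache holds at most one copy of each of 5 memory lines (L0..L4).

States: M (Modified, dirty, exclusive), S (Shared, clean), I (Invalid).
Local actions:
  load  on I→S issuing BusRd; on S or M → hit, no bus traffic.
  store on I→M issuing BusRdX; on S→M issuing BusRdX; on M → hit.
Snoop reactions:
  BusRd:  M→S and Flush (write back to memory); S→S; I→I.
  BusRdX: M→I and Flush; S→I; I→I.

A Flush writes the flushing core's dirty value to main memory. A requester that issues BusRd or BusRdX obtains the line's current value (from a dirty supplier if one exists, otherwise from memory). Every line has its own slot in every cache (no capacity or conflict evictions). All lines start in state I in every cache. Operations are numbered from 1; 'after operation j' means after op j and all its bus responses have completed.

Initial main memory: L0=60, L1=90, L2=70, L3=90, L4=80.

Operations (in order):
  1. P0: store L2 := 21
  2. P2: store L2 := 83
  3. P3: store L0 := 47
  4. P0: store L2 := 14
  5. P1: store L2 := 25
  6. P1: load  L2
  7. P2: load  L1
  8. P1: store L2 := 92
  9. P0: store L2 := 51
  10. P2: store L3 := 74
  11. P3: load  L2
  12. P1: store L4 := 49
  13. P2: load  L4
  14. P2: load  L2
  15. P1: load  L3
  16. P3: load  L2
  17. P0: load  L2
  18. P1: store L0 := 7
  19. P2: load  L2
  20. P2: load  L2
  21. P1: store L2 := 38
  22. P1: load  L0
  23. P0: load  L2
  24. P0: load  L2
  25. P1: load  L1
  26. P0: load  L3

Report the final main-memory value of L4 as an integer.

memory[L4] = 49

1. P0: store L2 := 21  bus=[BusRdX]  L2: P0=M P1=I P2=I P3=I  mem[L2]=70
2. P2: store L2 := 83  bus=[BusRdX,Flush]  L2: P0=I P1=I P2=M P3=I  mem[L2]=21
3. P3: store L0 := 47  bus=[BusRdX]  L0: P0=I P1=I P2=I P3=M  mem[L0]=60
4. P0: store L2 := 14  bus=[BusRdX,Flush]  L2: P0=M P1=I P2=I P3=I  mem[L2]=83
5. P1: store L2 := 25  bus=[BusRdX,Flush]  L2: P0=I P1=M P2=I P3=I  mem[L2]=14
6. P1: load  L2  bus=[-]  L2: P0=I P1=M P2=I P3=I  mem[L2]=14
7. P2: load  L1  bus=[BusRd]  L1: P0=I P1=I P2=S P3=I  mem[L1]=90
8. P1: store L2 := 92  bus=[-]  L2: P0=I P1=M P2=I P3=I  mem[L2]=14
9. P0: store L2 := 51  bus=[BusRdX,Flush]  L2: P0=M P1=I P2=I P3=I  mem[L2]=92
10. P2: store L3 := 74  bus=[BusRdX]  L3: P0=I P1=I P2=M P3=I  mem[L3]=90
11. P3: load  L2  bus=[BusRd,Flush]  L2: P0=S P1=I P2=I P3=S  mem[L2]=51
12. P1: store L4 := 49  bus=[BusRdX]  L4: P0=I P1=M P2=I P3=I  mem[L4]=80
13. P2: load  L4  bus=[BusRd,Flush]  L4: P0=I P1=S P2=S P3=I  mem[L4]=49
14. P2: load  L2  bus=[BusRd]  L2: P0=S P1=I P2=S P3=S  mem[L2]=51
15. P1: load  L3  bus=[BusRd,Flush]  L3: P0=I P1=S P2=S P3=I  mem[L3]=74
16. P3: load  L2  bus=[-]  L2: P0=S P1=I P2=S P3=S  mem[L2]=51
17. P0: load  L2  bus=[-]  L2: P0=S P1=I P2=S P3=S  mem[L2]=51
18. P1: store L0 := 7  bus=[BusRdX,Flush]  L0: P0=I P1=M P2=I P3=I  mem[L0]=47
19. P2: load  L2  bus=[-]  L2: P0=S P1=I P2=S P3=S  mem[L2]=51
20. P2: load  L2  bus=[-]  L2: P0=S P1=I P2=S P3=S  mem[L2]=51
21. P1: store L2 := 38  bus=[BusRdX]  L2: P0=I P1=M P2=I P3=I  mem[L2]=51
22. P1: load  L0  bus=[-]  L0: P0=I P1=M P2=I P3=I  mem[L0]=47
23. P0: load  L2  bus=[BusRd,Flush]  L2: P0=S P1=S P2=I P3=I  mem[L2]=38
24. P0: load  L2  bus=[-]  L2: P0=S P1=S P2=I P3=I  mem[L2]=38
25. P1: load  L1  bus=[BusRd]  L1: P0=I P1=S P2=S P3=I  mem[L1]=90
26. P0: load  L3  bus=[BusRd]  L3: P0=S P1=S P2=S P3=I  mem[L3]=74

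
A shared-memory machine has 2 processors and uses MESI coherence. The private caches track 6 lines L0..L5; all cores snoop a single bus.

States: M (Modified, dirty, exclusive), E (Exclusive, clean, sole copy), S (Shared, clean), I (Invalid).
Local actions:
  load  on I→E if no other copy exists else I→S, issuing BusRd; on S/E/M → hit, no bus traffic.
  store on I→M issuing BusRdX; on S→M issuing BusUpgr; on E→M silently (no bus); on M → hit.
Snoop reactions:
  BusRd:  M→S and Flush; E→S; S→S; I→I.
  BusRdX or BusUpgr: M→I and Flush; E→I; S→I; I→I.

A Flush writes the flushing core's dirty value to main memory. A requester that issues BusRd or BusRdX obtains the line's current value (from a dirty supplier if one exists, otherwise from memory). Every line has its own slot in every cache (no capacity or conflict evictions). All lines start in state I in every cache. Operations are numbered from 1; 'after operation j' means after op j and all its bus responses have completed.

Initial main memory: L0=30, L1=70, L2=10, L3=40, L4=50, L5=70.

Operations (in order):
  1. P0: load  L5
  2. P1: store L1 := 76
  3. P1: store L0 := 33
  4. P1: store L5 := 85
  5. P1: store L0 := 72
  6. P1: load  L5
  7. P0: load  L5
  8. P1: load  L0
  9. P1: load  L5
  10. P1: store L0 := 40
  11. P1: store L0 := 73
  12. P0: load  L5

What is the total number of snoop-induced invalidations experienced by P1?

invalidations = 0

step 1: P0: load  L5  ⟶  EI  (L5)  txn=BusRd  M[L5]=70
step 2: P1: store L1 := 76  ⟶  IM  (L1)  txn=BusRdX  M[L1]=70
step 3: P1: store L0 := 33  ⟶  IM  (L0)  txn=BusRdX  M[L0]=30
step 4: P1: store L5 := 85  ⟶  IM  (L5)  txn=BusRdX  M[L5]=70
step 5: P1: store L0 := 72  ⟶  IM  (L0)  txn=∅  M[L0]=30
step 6: P1: load  L5  ⟶  IM  (L5)  txn=∅  M[L5]=70
step 7: P0: load  L5  ⟶  SS  (L5)  txn=BusRd+Flush  M[L5]=85
step 8: P1: load  L0  ⟶  IM  (L0)  txn=∅  M[L0]=30
step 9: P1: load  L5  ⟶  SS  (L5)  txn=∅  M[L5]=85
step 10: P1: store L0 := 40  ⟶  IM  (L0)  txn=∅  M[L0]=30
step 11: P1: store L0 := 73  ⟶  IM  (L0)  txn=∅  M[L0]=30
step 12: P0: load  L5  ⟶  SS  (L5)  txn=∅  M[L5]=85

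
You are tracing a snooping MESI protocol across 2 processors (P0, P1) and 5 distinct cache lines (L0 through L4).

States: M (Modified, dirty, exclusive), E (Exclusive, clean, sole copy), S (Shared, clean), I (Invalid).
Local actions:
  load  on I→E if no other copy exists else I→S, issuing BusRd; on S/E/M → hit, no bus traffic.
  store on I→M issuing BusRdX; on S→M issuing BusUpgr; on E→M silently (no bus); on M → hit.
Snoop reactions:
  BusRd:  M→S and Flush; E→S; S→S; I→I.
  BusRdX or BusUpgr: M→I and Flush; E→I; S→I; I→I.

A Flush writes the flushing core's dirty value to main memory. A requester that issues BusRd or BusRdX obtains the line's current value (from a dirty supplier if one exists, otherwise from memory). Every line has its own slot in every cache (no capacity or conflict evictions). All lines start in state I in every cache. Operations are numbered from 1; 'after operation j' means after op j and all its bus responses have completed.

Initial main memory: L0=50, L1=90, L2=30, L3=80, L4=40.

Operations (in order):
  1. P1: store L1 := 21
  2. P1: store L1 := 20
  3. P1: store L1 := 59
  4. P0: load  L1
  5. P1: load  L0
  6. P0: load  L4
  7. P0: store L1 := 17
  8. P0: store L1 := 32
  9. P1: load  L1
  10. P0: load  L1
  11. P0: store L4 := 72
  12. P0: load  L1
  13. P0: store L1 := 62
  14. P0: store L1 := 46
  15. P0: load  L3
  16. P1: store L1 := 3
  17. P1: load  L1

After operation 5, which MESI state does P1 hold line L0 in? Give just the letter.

state = E

1. P1: store L1 := 21  bus=[BusRdX]  L1: P0=I P1=M  mem[L1]=90
2. P1: store L1 := 20  bus=[-]  L1: P0=I P1=M  mem[L1]=90
3. P1: store L1 := 59  bus=[-]  L1: P0=I P1=M  mem[L1]=90
4. P0: load  L1  bus=[BusRd,Flush]  L1: P0=S P1=S  mem[L1]=59
5. P1: load  L0  bus=[BusRd]  L0: P0=I P1=E  mem[L0]=50
6. P0: load  L4  bus=[BusRd]  L4: P0=E P1=I  mem[L4]=40
7. P0: store L1 := 17  bus=[BusUpgr]  L1: P0=M P1=I  mem[L1]=59
8. P0: store L1 := 32  bus=[-]  L1: P0=M P1=I  mem[L1]=59
9. P1: load  L1  bus=[BusRd,Flush]  L1: P0=S P1=S  mem[L1]=32
10. P0: load  L1  bus=[-]  L1: P0=S P1=S  mem[L1]=32
11. P0: store L4 := 72  bus=[-]  L4: P0=M P1=I  mem[L4]=40
12. P0: load  L1  bus=[-]  L1: P0=S P1=S  mem[L1]=32
13. P0: store L1 := 62  bus=[BusUpgr]  L1: P0=M P1=I  mem[L1]=32
14. P0: store L1 := 46  bus=[-]  L1: P0=M P1=I  mem[L1]=32
15. P0: load  L3  bus=[BusRd]  L3: P0=E P1=I  mem[L3]=80
16. P1: store L1 := 3  bus=[BusRdX,Flush]  L1: P0=I P1=M  mem[L1]=46
17. P1: load  L1  bus=[-]  L1: P0=I P1=M  mem[L1]=46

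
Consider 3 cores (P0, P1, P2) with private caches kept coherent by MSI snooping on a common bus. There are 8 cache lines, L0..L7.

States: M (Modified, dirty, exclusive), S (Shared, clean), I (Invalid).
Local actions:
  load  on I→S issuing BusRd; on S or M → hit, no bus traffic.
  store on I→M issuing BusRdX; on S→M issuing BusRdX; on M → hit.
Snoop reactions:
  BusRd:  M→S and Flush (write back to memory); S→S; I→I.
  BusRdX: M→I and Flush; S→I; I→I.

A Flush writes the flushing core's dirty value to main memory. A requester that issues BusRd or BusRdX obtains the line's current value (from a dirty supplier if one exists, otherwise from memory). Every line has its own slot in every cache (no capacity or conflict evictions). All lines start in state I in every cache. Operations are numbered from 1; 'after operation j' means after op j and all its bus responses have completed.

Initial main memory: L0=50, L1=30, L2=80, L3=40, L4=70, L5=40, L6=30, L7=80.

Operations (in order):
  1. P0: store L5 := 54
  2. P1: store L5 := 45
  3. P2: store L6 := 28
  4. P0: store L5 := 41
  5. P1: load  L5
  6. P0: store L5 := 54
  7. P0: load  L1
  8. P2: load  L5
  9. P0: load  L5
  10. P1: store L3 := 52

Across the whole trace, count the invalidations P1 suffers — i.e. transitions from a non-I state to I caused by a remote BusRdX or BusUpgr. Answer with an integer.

[1] P0: store L5 := 54 | P0:M(54), P1:I, P2:I | bus: BusRdX
[2] P1: store L5 := 45 | P0:I, P1:M(45), P2:I | bus: BusRdX,Flush
[3] P2: store L6 := 28 | P0:I, P1:I, P2:M(28) | bus: BusRdX
[4] P0: store L5 := 41 | P0:M(41), P1:I, P2:I | bus: BusRdX,Flush
[5] P1: load  L5 | P0:S(41), P1:S(41), P2:I | bus: BusRd,Flush
[6] P0: store L5 := 54 | P0:M(54), P1:I, P2:I | bus: BusRdX
[7] P0: load  L1 | P0:S(30), P1:I, P2:I | bus: BusRd
[8] P2: load  L5 | P0:S(54), P1:I, P2:S(54) | bus: BusRd,Flush
[9] P0: load  L5 | P0:S(54), P1:I, P2:S(54) | bus: none
[10] P1: store L3 := 52 | P0:I, P1:M(52), P2:I | bus: BusRdX

invalidations = 2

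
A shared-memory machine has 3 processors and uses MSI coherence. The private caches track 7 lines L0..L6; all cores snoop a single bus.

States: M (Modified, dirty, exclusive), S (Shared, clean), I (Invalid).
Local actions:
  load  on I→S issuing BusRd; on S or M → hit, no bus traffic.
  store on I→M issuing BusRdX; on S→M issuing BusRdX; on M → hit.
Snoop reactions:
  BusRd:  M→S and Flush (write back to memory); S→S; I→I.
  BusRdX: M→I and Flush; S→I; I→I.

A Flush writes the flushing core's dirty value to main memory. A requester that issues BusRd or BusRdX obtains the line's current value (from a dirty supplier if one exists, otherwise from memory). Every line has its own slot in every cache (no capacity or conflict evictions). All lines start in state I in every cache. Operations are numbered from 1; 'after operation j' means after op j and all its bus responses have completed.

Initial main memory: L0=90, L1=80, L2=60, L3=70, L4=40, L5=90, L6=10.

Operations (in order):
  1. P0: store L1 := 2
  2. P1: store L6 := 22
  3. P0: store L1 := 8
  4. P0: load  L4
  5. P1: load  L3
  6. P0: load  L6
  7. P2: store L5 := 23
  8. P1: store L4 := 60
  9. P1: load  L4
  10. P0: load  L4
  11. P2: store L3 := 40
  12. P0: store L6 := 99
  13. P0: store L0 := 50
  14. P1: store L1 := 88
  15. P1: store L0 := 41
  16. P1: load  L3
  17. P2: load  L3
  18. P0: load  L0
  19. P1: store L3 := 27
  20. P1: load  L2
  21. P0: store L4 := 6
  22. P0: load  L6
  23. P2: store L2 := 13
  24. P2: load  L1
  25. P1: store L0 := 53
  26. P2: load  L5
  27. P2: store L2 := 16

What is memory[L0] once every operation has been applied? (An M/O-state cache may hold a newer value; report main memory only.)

memory[L0] = 41

step 1: P0: store L1 := 2  ⟶  MII  (L1)  txn=BusRdX  M[L1]=80
step 2: P1: store L6 := 22  ⟶  IMI  (L6)  txn=BusRdX  M[L6]=10
step 3: P0: store L1 := 8  ⟶  MII  (L1)  txn=∅  M[L1]=80
step 4: P0: load  L4  ⟶  SII  (L4)  txn=BusRd  M[L4]=40
step 5: P1: load  L3  ⟶  ISI  (L3)  txn=BusRd  M[L3]=70
step 6: P0: load  L6  ⟶  SSI  (L6)  txn=BusRd+Flush  M[L6]=22
step 7: P2: store L5 := 23  ⟶  IIM  (L5)  txn=BusRdX  M[L5]=90
step 8: P1: store L4 := 60  ⟶  IMI  (L4)  txn=BusRdX  M[L4]=40
step 9: P1: load  L4  ⟶  IMI  (L4)  txn=∅  M[L4]=40
step 10: P0: load  L4  ⟶  SSI  (L4)  txn=BusRd+Flush  M[L4]=60
step 11: P2: store L3 := 40  ⟶  IIM  (L3)  txn=BusRdX  M[L3]=70
step 12: P0: store L6 := 99  ⟶  MII  (L6)  txn=BusRdX  M[L6]=22
step 13: P0: store L0 := 50  ⟶  MII  (L0)  txn=BusRdX  M[L0]=90
step 14: P1: store L1 := 88  ⟶  IMI  (L1)  txn=BusRdX+Flush  M[L1]=8
step 15: P1: store L0 := 41  ⟶  IMI  (L0)  txn=BusRdX+Flush  M[L0]=50
step 16: P1: load  L3  ⟶  ISS  (L3)  txn=BusRd+Flush  M[L3]=40
step 17: P2: load  L3  ⟶  ISS  (L3)  txn=∅  M[L3]=40
step 18: P0: load  L0  ⟶  SSI  (L0)  txn=BusRd+Flush  M[L0]=41
step 19: P1: store L3 := 27  ⟶  IMI  (L3)  txn=BusRdX  M[L3]=40
step 20: P1: load  L2  ⟶  ISI  (L2)  txn=BusRd  M[L2]=60
step 21: P0: store L4 := 6  ⟶  MII  (L4)  txn=BusRdX  M[L4]=60
step 22: P0: load  L6  ⟶  MII  (L6)  txn=∅  M[L6]=22
step 23: P2: store L2 := 13  ⟶  IIM  (L2)  txn=BusRdX  M[L2]=60
step 24: P2: load  L1  ⟶  ISS  (L1)  txn=BusRd+Flush  M[L1]=88
step 25: P1: store L0 := 53  ⟶  IMI  (L0)  txn=BusRdX  M[L0]=41
step 26: P2: load  L5  ⟶  IIM  (L5)  txn=∅  M[L5]=90
step 27: P2: store L2 := 16  ⟶  IIM  (L2)  txn=∅  M[L2]=60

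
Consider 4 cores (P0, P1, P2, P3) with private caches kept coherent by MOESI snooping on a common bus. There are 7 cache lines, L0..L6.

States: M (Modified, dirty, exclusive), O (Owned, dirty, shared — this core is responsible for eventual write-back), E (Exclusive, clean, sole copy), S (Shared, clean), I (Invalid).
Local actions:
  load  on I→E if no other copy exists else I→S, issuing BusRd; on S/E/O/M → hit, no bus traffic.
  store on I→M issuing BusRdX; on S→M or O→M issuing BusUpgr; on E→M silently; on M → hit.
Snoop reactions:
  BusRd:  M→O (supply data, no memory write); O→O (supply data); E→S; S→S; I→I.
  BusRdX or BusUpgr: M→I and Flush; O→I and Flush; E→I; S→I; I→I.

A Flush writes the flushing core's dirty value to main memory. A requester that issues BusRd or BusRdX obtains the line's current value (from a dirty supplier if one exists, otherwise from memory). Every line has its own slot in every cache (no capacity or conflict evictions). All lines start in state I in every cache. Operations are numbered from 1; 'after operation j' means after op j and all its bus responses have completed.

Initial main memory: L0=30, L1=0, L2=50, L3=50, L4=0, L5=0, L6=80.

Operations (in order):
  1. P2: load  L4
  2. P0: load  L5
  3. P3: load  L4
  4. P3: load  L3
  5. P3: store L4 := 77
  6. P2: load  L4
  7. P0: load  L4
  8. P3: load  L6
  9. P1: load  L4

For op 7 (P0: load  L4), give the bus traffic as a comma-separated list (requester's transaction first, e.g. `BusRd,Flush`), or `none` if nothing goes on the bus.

1. P2: load  L4  bus=[BusRd]  L4: P0=I P1=I P2=E P3=I  mem[L4]=0
2. P0: load  L5  bus=[BusRd]  L5: P0=E P1=I P2=I P3=I  mem[L5]=0
3. P3: load  L4  bus=[BusRd]  L4: P0=I P1=I P2=S P3=S  mem[L4]=0
4. P3: load  L3  bus=[BusRd]  L3: P0=I P1=I P2=I P3=E  mem[L3]=50
5. P3: store L4 := 77  bus=[BusUpgr]  L4: P0=I P1=I P2=I P3=M  mem[L4]=0
6. P2: load  L4  bus=[BusRd]  L4: P0=I P1=I P2=S P3=O  mem[L4]=0
7. P0: load  L4  bus=[BusRd]  L4: P0=S P1=I P2=S P3=O  mem[L4]=0
8. P3: load  L6  bus=[BusRd]  L6: P0=I P1=I P2=I P3=E  mem[L6]=80
9. P1: load  L4  bus=[BusRd]  L4: P0=S P1=S P2=S P3=O  mem[L4]=0

bus = BusRd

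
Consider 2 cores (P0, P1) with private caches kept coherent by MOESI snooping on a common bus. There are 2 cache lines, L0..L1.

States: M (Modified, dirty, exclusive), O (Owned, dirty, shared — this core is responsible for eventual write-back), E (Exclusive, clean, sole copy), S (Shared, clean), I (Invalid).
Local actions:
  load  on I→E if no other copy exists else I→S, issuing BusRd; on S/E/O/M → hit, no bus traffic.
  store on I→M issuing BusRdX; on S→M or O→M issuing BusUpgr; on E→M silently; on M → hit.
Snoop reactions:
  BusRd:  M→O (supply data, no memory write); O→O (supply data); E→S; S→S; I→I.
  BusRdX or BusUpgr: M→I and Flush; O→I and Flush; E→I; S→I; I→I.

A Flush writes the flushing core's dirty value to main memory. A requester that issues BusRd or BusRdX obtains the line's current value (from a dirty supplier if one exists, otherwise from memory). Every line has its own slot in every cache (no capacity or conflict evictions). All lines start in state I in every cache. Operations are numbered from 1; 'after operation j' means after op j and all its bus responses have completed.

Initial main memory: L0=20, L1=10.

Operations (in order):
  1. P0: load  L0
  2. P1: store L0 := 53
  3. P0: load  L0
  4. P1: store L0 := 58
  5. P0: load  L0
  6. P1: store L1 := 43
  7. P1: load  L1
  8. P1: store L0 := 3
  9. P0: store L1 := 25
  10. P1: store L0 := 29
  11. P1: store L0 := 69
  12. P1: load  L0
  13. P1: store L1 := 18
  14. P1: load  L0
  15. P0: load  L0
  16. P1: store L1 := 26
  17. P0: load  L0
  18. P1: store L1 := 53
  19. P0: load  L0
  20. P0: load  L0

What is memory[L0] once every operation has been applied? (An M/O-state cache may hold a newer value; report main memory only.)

[1] P0: load  L0 | P0:E(20), P1:I | bus: BusRd
[2] P1: store L0 := 53 | P0:I, P1:M(53) | bus: BusRdX
[3] P0: load  L0 | P0:S(53), P1:O(53) | bus: BusRd
[4] P1: store L0 := 58 | P0:I, P1:M(58) | bus: BusUpgr
[5] P0: load  L0 | P0:S(58), P1:O(58) | bus: BusRd
[6] P1: store L1 := 43 | P0:I, P1:M(43) | bus: BusRdX
[7] P1: load  L1 | P0:I, P1:M(43) | bus: none
[8] P1: store L0 := 3 | P0:I, P1:M(3) | bus: BusUpgr
[9] P0: store L1 := 25 | P0:M(25), P1:I | bus: BusRdX,Flush
[10] P1: store L0 := 29 | P0:I, P1:M(29) | bus: none
[11] P1: store L0 := 69 | P0:I, P1:M(69) | bus: none
[12] P1: load  L0 | P0:I, P1:M(69) | bus: none
[13] P1: store L1 := 18 | P0:I, P1:M(18) | bus: BusRdX,Flush
[14] P1: load  L0 | P0:I, P1:M(69) | bus: none
[15] P0: load  L0 | P0:S(69), P1:O(69) | bus: BusRd
[16] P1: store L1 := 26 | P0:I, P1:M(26) | bus: none
[17] P0: load  L0 | P0:S(69), P1:O(69) | bus: none
[18] P1: store L1 := 53 | P0:I, P1:M(53) | bus: none
[19] P0: load  L0 | P0:S(69), P1:O(69) | bus: none
[20] P0: load  L0 | P0:S(69), P1:O(69) | bus: none

memory[L0] = 20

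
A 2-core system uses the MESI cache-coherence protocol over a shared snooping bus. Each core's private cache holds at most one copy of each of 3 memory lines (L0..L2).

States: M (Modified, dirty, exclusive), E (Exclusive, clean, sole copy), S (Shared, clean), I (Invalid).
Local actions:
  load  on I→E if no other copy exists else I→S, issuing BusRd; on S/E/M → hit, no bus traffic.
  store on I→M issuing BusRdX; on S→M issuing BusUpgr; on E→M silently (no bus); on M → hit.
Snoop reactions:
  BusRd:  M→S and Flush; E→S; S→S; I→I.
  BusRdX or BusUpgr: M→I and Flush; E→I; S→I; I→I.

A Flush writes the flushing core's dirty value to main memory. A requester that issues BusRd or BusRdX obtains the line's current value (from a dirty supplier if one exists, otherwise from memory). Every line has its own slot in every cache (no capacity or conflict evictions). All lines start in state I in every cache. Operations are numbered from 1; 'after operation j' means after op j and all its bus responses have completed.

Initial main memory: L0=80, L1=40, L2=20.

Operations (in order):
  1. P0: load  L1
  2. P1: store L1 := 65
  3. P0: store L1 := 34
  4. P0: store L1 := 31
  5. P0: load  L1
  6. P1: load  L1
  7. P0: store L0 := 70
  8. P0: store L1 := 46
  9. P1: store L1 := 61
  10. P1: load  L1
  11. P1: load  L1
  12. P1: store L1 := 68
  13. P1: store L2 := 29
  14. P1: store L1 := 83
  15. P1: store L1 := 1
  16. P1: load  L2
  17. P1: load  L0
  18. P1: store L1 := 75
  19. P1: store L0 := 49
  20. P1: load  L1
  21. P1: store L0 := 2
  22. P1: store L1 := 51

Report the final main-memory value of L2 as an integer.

  op1 P0: load  L1 → E/I on L1; bus BusRd; mem=40
  op2 P1: store L1 := 65 → I/M on L1; bus BusRdX; mem=40
  op3 P0: store L1 := 34 → M/I on L1; bus BusRdX Flush; mem=65
  op4 P0: store L1 := 31 → M/I on L1; bus (none); mem=65
  op5 P0: load  L1 → M/I on L1; bus (none); mem=65
  op6 P1: load  L1 → S/S on L1; bus BusRd Flush; mem=31
  op7 P0: store L0 := 70 → M/I on L0; bus BusRdX; mem=80
  op8 P0: store L1 := 46 → M/I on L1; bus BusUpgr; mem=31
  op9 P1: store L1 := 61 → I/M on L1; bus BusRdX Flush; mem=46
  op10 P1: load  L1 → I/M on L1; bus (none); mem=46
  op11 P1: load  L1 → I/M on L1; bus (none); mem=46
  op12 P1: store L1 := 68 → I/M on L1; bus (none); mem=46
  op13 P1: store L2 := 29 → I/M on L2; bus BusRdX; mem=20
  op14 P1: store L1 := 83 → I/M on L1; bus (none); mem=46
  op15 P1: store L1 := 1 → I/M on L1; bus (none); mem=46
  op16 P1: load  L2 → I/M on L2; bus (none); mem=20
  op17 P1: load  L0 → S/S on L0; bus BusRd Flush; mem=70
  op18 P1: store L1 := 75 → I/M on L1; bus (none); mem=46
  op19 P1: store L0 := 49 → I/M on L0; bus BusUpgr; mem=70
  op20 P1: load  L1 → I/M on L1; bus (none); mem=46
  op21 P1: store L0 := 2 → I/M on L0; bus (none); mem=70
  op22 P1: store L1 := 51 → I/M on L1; bus (none); mem=46

memory[L2] = 20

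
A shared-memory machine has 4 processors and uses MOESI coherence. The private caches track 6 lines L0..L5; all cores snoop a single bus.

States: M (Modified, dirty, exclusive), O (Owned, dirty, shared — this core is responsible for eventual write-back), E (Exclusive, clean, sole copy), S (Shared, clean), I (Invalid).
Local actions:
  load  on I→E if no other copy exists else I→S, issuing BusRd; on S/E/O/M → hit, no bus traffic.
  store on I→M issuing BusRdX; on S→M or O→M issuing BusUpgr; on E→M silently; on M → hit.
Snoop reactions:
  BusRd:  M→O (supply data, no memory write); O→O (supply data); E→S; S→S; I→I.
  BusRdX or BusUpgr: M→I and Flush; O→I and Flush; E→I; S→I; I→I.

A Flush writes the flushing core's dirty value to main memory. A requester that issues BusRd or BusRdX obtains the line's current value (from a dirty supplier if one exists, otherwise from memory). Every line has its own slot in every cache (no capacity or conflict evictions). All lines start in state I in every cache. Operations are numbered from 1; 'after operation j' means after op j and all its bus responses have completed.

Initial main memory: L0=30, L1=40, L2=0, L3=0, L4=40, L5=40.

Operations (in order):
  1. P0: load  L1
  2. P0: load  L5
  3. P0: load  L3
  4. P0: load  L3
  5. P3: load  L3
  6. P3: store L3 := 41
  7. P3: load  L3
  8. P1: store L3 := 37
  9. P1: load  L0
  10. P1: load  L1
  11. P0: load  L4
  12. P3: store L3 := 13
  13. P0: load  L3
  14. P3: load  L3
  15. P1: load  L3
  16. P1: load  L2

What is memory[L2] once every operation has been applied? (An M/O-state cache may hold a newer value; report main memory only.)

memory[L2] = 0

[1] P0: load  L1 | P0:E(40), P1:I, P2:I, P3:I | bus: BusRd
[2] P0: load  L5 | P0:E(40), P1:I, P2:I, P3:I | bus: BusRd
[3] P0: load  L3 | P0:E(0), P1:I, P2:I, P3:I | bus: BusRd
[4] P0: load  L3 | P0:E(0), P1:I, P2:I, P3:I | bus: none
[5] P3: load  L3 | P0:S(0), P1:I, P2:I, P3:S(0) | bus: BusRd
[6] P3: store L3 := 41 | P0:I, P1:I, P2:I, P3:M(41) | bus: BusUpgr
[7] P3: load  L3 | P0:I, P1:I, P2:I, P3:M(41) | bus: none
[8] P1: store L3 := 37 | P0:I, P1:M(37), P2:I, P3:I | bus: BusRdX,Flush
[9] P1: load  L0 | P0:I, P1:E(30), P2:I, P3:I | bus: BusRd
[10] P1: load  L1 | P0:S(40), P1:S(40), P2:I, P3:I | bus: BusRd
[11] P0: load  L4 | P0:E(40), P1:I, P2:I, P3:I | bus: BusRd
[12] P3: store L3 := 13 | P0:I, P1:I, P2:I, P3:M(13) | bus: BusRdX,Flush
[13] P0: load  L3 | P0:S(13), P1:I, P2:I, P3:O(13) | bus: BusRd
[14] P3: load  L3 | P0:S(13), P1:I, P2:I, P3:O(13) | bus: none
[15] P1: load  L3 | P0:S(13), P1:S(13), P2:I, P3:O(13) | bus: BusRd
[16] P1: load  L2 | P0:I, P1:E(0), P2:I, P3:I | bus: BusRd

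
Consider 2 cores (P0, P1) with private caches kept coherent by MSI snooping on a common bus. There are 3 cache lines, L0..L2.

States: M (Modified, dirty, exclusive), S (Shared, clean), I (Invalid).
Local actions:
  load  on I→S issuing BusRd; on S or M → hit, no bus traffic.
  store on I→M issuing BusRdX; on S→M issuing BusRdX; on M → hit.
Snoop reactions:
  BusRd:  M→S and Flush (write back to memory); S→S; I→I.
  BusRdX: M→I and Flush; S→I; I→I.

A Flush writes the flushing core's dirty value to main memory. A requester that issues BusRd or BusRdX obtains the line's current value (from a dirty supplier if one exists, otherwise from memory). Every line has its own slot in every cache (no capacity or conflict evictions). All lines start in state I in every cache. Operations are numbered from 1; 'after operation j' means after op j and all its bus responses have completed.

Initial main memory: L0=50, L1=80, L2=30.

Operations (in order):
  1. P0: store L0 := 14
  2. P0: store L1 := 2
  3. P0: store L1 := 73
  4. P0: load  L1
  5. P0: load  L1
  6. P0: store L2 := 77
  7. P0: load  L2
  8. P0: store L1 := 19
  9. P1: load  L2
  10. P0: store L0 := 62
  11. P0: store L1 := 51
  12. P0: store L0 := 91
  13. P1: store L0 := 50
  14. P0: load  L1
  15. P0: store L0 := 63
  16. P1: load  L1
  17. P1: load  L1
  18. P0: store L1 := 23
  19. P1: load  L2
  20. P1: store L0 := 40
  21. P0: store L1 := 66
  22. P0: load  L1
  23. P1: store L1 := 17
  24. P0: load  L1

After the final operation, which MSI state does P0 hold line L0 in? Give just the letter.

state = I

[1] P0: store L0 := 14 | P0:M(14), P1:I | bus: BusRdX
[2] P0: store L1 := 2 | P0:M(2), P1:I | bus: BusRdX
[3] P0: store L1 := 73 | P0:M(73), P1:I | bus: none
[4] P0: load  L1 | P0:M(73), P1:I | bus: none
[5] P0: load  L1 | P0:M(73), P1:I | bus: none
[6] P0: store L2 := 77 | P0:M(77), P1:I | bus: BusRdX
[7] P0: load  L2 | P0:M(77), P1:I | bus: none
[8] P0: store L1 := 19 | P0:M(19), P1:I | bus: none
[9] P1: load  L2 | P0:S(77), P1:S(77) | bus: BusRd,Flush
[10] P0: store L0 := 62 | P0:M(62), P1:I | bus: none
[11] P0: store L1 := 51 | P0:M(51), P1:I | bus: none
[12] P0: store L0 := 91 | P0:M(91), P1:I | bus: none
[13] P1: store L0 := 50 | P0:I, P1:M(50) | bus: BusRdX,Flush
[14] P0: load  L1 | P0:M(51), P1:I | bus: none
[15] P0: store L0 := 63 | P0:M(63), P1:I | bus: BusRdX,Flush
[16] P1: load  L1 | P0:S(51), P1:S(51) | bus: BusRd,Flush
[17] P1: load  L1 | P0:S(51), P1:S(51) | bus: none
[18] P0: store L1 := 23 | P0:M(23), P1:I | bus: BusRdX
[19] P1: load  L2 | P0:S(77), P1:S(77) | bus: none
[20] P1: store L0 := 40 | P0:I, P1:M(40) | bus: BusRdX,Flush
[21] P0: store L1 := 66 | P0:M(66), P1:I | bus: none
[22] P0: load  L1 | P0:M(66), P1:I | bus: none
[23] P1: store L1 := 17 | P0:I, P1:M(17) | bus: BusRdX,Flush
[24] P0: load  L1 | P0:S(17), P1:S(17) | bus: BusRd,Flush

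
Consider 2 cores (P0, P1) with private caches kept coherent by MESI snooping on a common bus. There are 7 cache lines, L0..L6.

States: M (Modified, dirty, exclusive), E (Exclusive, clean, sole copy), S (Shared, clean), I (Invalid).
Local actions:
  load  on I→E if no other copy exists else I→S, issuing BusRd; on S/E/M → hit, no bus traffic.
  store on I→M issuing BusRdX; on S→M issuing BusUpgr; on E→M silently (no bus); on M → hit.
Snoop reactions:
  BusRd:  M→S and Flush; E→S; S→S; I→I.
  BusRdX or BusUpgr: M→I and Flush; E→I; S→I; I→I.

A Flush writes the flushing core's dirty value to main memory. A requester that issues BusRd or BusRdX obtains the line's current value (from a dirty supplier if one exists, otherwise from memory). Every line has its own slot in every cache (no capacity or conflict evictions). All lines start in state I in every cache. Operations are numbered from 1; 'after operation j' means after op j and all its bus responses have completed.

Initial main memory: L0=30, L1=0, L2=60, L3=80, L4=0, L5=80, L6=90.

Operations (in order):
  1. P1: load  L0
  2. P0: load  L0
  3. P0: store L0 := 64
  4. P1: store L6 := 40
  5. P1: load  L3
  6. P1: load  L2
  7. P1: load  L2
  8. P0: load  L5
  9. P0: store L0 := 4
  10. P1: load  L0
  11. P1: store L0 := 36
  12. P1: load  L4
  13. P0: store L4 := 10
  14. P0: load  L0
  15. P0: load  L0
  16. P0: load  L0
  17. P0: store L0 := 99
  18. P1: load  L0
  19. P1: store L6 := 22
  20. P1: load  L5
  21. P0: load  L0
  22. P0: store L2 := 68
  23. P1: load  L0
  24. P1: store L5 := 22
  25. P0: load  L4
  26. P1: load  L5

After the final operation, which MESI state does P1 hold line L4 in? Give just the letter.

state = I

1. P1: load  L0  bus=[BusRd]  L0: P0=I P1=E  mem[L0]=30
2. P0: load  L0  bus=[BusRd]  L0: P0=S P1=S  mem[L0]=30
3. P0: store L0 := 64  bus=[BusUpgr]  L0: P0=M P1=I  mem[L0]=30
4. P1: store L6 := 40  bus=[BusRdX]  L6: P0=I P1=M  mem[L6]=90
5. P1: load  L3  bus=[BusRd]  L3: P0=I P1=E  mem[L3]=80
6. P1: load  L2  bus=[BusRd]  L2: P0=I P1=E  mem[L2]=60
7. P1: load  L2  bus=[-]  L2: P0=I P1=E  mem[L2]=60
8. P0: load  L5  bus=[BusRd]  L5: P0=E P1=I  mem[L5]=80
9. P0: store L0 := 4  bus=[-]  L0: P0=M P1=I  mem[L0]=30
10. P1: load  L0  bus=[BusRd,Flush]  L0: P0=S P1=S  mem[L0]=4
11. P1: store L0 := 36  bus=[BusUpgr]  L0: P0=I P1=M  mem[L0]=4
12. P1: load  L4  bus=[BusRd]  L4: P0=I P1=E  mem[L4]=0
13. P0: store L4 := 10  bus=[BusRdX]  L4: P0=M P1=I  mem[L4]=0
14. P0: load  L0  bus=[BusRd,Flush]  L0: P0=S P1=S  mem[L0]=36
15. P0: load  L0  bus=[-]  L0: P0=S P1=S  mem[L0]=36
16. P0: load  L0  bus=[-]  L0: P0=S P1=S  mem[L0]=36
17. P0: store L0 := 99  bus=[BusUpgr]  L0: P0=M P1=I  mem[L0]=36
18. P1: load  L0  bus=[BusRd,Flush]  L0: P0=S P1=S  mem[L0]=99
19. P1: store L6 := 22  bus=[-]  L6: P0=I P1=M  mem[L6]=90
20. P1: load  L5  bus=[BusRd]  L5: P0=S P1=S  mem[L5]=80
21. P0: load  L0  bus=[-]  L0: P0=S P1=S  mem[L0]=99
22. P0: store L2 := 68  bus=[BusRdX]  L2: P0=M P1=I  mem[L2]=60
23. P1: load  L0  bus=[-]  L0: P0=S P1=S  mem[L0]=99
24. P1: store L5 := 22  bus=[BusUpgr]  L5: P0=I P1=M  mem[L5]=80
25. P0: load  L4  bus=[-]  L4: P0=M P1=I  mem[L4]=0
26. P1: load  L5  bus=[-]  L5: P0=I P1=M  mem[L5]=80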